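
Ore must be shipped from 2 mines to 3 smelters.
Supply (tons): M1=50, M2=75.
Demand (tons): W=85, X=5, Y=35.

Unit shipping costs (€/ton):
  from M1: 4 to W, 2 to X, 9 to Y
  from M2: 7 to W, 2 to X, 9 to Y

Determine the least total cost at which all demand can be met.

One minimum-cost allocation:
  M1→W: 50 × €4 = €200
  M2→W: 35 × €7 = €245
  M2→X: 5 × €2 = €10
  M2→Y: 35 × €9 = €315
Total = 200 + 245 + 10 + 315 = €770.

770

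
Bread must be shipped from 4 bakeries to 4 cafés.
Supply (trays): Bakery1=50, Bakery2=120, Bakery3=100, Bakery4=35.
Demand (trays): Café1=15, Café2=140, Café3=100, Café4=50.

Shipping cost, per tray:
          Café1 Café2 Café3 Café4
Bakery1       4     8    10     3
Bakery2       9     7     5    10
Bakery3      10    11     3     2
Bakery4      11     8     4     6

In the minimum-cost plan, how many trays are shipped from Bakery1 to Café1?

15

Solving gives:
  Bakery1->Café1: 15 × 4 = 60
  Bakery1->Café4: 35 × 3 = 105
  Bakery2->Café2: 120 × 7 = 840
  Bakery3->Café3: 85 × 3 = 255
  Bakery3->Café4: 15 × 2 = 30
  Bakery4->Café2: 20 × 8 = 160
  Bakery4->Café3: 15 × 4 = 60
Total cost = 1510.
So Bakery1→Café1 carries 15 trays.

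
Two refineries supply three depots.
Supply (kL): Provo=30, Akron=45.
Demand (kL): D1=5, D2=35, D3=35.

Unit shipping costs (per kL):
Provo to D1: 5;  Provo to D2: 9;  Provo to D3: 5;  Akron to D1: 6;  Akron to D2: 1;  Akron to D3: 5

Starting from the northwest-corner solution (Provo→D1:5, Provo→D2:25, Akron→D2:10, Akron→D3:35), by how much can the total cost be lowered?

Current plan cost = 5·5 + 25·9 + 10·1 + 35·5 = 435.
Optimal plan:
  Provo→D1: 5 kL
  Provo→D3: 25 kL
  Akron→D2: 35 kL
  Akron→D3: 10 kL
Optimal cost = 235.
Saving = 435 − 235 = 200.

200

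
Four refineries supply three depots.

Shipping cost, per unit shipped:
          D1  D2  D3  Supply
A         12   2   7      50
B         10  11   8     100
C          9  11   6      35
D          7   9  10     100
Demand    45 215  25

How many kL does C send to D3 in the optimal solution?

The minimum-cost plan:
  A to D2: 50 × 2 = 100
  B to D2: 100 × 11 = 1100
  C to D1: 10 × 9 = 90
  C to D3: 25 × 6 = 150
  D to D1: 35 × 7 = 245
  D to D2: 65 × 9 = 585
Total cost = 2270.
So C→D3 carries 25 kL.

25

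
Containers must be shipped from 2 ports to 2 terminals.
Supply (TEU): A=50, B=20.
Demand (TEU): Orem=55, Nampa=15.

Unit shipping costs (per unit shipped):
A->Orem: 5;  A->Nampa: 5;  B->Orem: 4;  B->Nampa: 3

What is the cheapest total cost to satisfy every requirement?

315

An optimal shipping plan:
  A→Orem: 50 × 5 = 250
  B→Orem: 5 × 4 = 20
  B→Nampa: 15 × 3 = 45
Total = 250 + 20 + 45 = 315.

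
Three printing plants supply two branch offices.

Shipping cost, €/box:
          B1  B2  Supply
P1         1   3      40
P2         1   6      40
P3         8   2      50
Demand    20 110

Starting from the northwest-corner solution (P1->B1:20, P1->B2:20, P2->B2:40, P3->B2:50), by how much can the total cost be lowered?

Current plan cost = 20·1 + 20·3 + 40·6 + 50·2 = €420.
Optimal plan:
  P1→B2: 40 × €3 = €120
  P2→B1: 20 × €1 = €20
  P2→B2: 20 × €6 = €120
  P3→B2: 50 × €2 = €100
Optimal cost = €360.
Saving = 420 − 360 = €60.

60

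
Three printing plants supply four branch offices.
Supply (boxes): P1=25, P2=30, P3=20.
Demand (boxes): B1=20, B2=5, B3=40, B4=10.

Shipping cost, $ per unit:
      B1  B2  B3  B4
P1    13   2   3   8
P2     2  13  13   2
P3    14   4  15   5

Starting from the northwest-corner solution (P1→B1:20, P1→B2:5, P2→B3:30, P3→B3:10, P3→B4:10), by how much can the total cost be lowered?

480

Current plan cost = 20·13 + 5·2 + 30·13 + 10·15 + 10·5 = $860.
Optimal plan:
  P1→B3: 25 × $3 = $75
  P2→B1: 20 × $2 = $40
  P2→B4: 10 × $2 = $20
  P3→B2: 5 × $4 = $20
  P3→B3: 15 × $15 = $225
Optimal cost = $380.
Saving = 860 − 380 = $480.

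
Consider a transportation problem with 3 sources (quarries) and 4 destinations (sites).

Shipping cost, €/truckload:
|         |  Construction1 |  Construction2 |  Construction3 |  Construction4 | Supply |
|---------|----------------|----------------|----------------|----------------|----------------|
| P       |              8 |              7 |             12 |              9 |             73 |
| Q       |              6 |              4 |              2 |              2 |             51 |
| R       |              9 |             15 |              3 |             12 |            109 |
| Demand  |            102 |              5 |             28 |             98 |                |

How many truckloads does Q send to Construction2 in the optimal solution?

The minimum-cost plan:
  P->Construction1: 21 × €8 = €168
  P->Construction2: 5 × €7 = €35
  P->Construction4: 47 × €9 = €423
  Q->Construction4: 51 × €2 = €102
  R->Construction1: 81 × €9 = €729
  R->Construction3: 28 × €3 = €84
Total cost = €1541.
The route Q→Construction2 is not used.

0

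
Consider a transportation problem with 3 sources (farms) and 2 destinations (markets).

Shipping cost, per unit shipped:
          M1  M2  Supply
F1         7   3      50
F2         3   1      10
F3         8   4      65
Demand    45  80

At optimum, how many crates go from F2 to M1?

The minimum-cost plan:
  F1 to M1: 35 × 7 = 245
  F1 to M2: 15 × 3 = 45
  F2 to M1: 10 × 3 = 30
  F3 to M2: 65 × 4 = 260
Total cost = 580.
So F2→M1 carries 10 crates.

10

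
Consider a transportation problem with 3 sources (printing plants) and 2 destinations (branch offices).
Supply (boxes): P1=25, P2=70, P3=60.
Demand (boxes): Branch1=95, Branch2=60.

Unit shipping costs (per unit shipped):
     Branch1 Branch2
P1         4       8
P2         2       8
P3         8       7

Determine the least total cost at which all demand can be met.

An optimal shipping plan:
  P1 to Branch1: 25 × 4 = 100
  P2 to Branch1: 70 × 2 = 140
  P3 to Branch2: 60 × 7 = 420
Total = 100 + 140 + 420 = 660.

660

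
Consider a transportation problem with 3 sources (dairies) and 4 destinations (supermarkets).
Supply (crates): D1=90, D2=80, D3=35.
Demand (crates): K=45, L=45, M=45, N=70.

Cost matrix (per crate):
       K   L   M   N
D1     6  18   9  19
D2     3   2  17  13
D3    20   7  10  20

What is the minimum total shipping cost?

1850

One minimum-cost allocation:
  D1–K: 45 × 6 = 270
  D1–M: 45 × 9 = 405
  D2–L: 10 × 2 = 20
  D2–N: 70 × 13 = 910
  D3–L: 35 × 7 = 245
Total = 270 + 405 + 20 + 910 + 245 = 1850.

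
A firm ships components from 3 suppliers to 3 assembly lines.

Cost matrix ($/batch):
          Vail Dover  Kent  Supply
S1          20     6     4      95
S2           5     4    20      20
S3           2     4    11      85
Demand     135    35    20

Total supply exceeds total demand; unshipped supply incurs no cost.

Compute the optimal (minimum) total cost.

1160

An optimal shipping plan:
  S1 to Vail: 30 × $20 = $600
  S1 to Dover: 35 × $6 = $210
  S1 to Kent: 20 × $4 = $80
  S2 to Vail: 20 × $5 = $100
  S3 to Vail: 85 × $2 = $170
Total = 600 + 210 + 80 + 100 + 170 = $1160.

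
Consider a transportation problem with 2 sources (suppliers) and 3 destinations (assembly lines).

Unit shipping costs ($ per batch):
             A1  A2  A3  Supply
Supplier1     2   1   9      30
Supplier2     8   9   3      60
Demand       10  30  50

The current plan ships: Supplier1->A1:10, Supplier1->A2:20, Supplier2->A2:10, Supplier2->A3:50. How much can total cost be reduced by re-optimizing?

20

Current plan cost = 10·2 + 20·1 + 10·9 + 50·3 = $280.
Optimal plan:
  Supplier1→A2: 30 × $1 = $30
  Supplier2→A1: 10 × $8 = $80
  Supplier2→A3: 50 × $3 = $150
Optimal cost = $260.
Saving = 280 − 260 = $20.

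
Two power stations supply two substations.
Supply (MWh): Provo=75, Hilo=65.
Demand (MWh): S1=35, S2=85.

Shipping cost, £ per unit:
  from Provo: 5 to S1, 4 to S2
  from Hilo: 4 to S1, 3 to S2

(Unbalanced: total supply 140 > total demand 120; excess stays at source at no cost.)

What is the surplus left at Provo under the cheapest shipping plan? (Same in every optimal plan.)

20

An optimal plan:
  Provo->S1: 35 × £5 = £175
  Provo->S2: 20 × £4 = £80
  Hilo->S2: 65 × £3 = £195
Total cost = £450.
Provo ships 55 of its 75, leaving 20.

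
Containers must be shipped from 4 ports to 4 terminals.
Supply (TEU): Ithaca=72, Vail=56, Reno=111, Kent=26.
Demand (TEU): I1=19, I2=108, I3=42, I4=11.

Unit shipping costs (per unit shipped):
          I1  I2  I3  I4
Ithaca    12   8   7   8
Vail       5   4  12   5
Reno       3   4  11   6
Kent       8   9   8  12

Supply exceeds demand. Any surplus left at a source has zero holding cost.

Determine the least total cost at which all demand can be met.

838

Optimal allocation:
  Ithaca→I3: 42 × 7 = 294
  Vail→I2: 45 × 4 = 180
  Vail→I4: 11 × 5 = 55
  Reno→I1: 19 × 3 = 57
  Reno→I2: 63 × 4 = 252
Total = 294 + 180 + 55 + 57 + 252 = 838.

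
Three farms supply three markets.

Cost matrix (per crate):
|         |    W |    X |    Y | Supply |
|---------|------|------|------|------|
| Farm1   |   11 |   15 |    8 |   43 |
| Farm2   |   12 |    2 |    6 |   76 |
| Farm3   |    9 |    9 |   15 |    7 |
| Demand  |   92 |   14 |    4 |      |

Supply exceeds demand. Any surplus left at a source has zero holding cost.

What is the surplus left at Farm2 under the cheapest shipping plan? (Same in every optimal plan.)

An optimal plan:
  Farm1->W: 43 crates
  Farm2->W: 42 crates
  Farm2->X: 14 crates
  Farm2->Y: 4 crates
  Farm3->W: 7 crates
Total cost = 1092.
Farm2 ships 60 of its 76, leaving 16.

16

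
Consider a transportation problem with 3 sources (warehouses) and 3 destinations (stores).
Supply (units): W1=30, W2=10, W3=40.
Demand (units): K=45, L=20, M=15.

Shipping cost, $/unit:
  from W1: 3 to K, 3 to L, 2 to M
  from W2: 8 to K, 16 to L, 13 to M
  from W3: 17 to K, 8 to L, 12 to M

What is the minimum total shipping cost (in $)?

595

An optimal shipping plan:
  W1 to K: 30 × $3 = $90
  W2 to K: 10 × $8 = $80
  W3 to K: 5 × $17 = $85
  W3 to L: 20 × $8 = $160
  W3 to M: 15 × $12 = $180
Total = 90 + 80 + 85 + 160 + 180 = $595.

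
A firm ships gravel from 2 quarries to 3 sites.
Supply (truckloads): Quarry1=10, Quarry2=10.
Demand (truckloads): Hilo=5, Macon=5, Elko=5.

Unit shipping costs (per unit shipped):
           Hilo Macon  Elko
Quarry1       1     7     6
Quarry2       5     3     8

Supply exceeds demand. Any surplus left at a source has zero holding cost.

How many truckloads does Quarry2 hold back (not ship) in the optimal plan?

An optimal plan:
  Quarry1–Hilo: 5 × 1 = 5
  Quarry1–Elko: 5 × 6 = 30
  Quarry2–Macon: 5 × 3 = 15
Total cost = 50.
Quarry2 ships 5 of its 10, leaving 5.

5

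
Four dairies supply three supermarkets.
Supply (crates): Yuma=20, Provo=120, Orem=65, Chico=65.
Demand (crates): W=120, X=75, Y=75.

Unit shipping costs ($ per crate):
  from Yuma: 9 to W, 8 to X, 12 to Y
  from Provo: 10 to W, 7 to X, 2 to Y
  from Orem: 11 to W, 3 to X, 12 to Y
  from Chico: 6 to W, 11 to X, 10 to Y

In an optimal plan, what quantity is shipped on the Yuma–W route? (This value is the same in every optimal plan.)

Optimal shipments:
  Yuma→W: 20 × $9 = $180
  Provo→W: 35 × $10 = $350
  Provo→X: 10 × $7 = $70
  Provo→Y: 75 × $2 = $150
  Orem→X: 65 × $3 = $195
  Chico→W: 65 × $6 = $390
Total cost = $1335.
So Yuma→W carries 20 crates.

20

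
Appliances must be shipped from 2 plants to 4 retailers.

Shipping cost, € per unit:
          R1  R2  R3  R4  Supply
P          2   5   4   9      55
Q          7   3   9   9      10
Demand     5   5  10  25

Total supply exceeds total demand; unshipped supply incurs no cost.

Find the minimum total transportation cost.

A cheapest plan:
  P–R1: 5 units
  P–R3: 10 units
  P–R4: 20 units
  Q–R2: 5 units
  Q–R4: 5 units
Total cost = €290.

290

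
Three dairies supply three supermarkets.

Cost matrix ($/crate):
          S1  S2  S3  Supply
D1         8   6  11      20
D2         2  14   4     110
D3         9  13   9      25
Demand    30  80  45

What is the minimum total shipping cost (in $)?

1175

One minimum-cost allocation:
  D1->S2: 20 crates
  D2->S1: 30 crates
  D2->S2: 35 crates
  D2->S3: 45 crates
  D3->S2: 25 crates
Total cost = $1175.
(Supply check: D1 ships 20; D2 ships 110; D3 ships 25.)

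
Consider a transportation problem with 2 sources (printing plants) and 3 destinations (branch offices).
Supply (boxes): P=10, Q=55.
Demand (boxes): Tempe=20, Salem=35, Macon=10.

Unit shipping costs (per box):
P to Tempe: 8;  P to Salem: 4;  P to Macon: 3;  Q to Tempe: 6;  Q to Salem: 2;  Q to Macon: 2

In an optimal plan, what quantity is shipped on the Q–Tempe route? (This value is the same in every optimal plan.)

Optimal shipments:
  P to Macon: 10 × 3 = 30
  Q to Tempe: 20 × 6 = 120
  Q to Salem: 35 × 2 = 70
Total cost = 220.
So Q→Tempe carries 20 boxes.

20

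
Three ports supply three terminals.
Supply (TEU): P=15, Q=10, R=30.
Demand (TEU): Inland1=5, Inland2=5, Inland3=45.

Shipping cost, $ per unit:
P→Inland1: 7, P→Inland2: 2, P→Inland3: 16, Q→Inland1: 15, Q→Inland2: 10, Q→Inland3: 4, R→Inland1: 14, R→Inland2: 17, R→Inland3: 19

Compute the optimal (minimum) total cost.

735

Optimal allocation:
  P→Inland1: 5 × $7 = $35
  P→Inland2: 5 × $2 = $10
  P→Inland3: 5 × $16 = $80
  Q→Inland3: 10 × $4 = $40
  R→Inland3: 30 × $19 = $570
Total = 35 + 10 + 80 + 40 + 570 = $735.
(Supply check: P ships 15; Q ships 10; R ships 30.)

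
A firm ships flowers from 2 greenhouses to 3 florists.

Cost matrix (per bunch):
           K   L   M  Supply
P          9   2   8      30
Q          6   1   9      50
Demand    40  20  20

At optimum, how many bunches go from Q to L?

The minimum-cost plan:
  P→L: 10 bunches
  P→M: 20 bunches
  Q→K: 40 bunches
  Q→L: 10 bunches
Total cost = 430.
So Q→L carries 10 bunches.

10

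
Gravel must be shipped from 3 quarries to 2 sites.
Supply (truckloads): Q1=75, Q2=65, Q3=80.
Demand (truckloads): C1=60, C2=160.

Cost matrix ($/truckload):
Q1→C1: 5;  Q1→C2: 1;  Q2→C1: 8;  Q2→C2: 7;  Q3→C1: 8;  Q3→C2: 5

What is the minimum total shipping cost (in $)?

One minimum-cost allocation:
  Q1 to C2: 75 × $1 = $75
  Q2 to C1: 60 × $8 = $480
  Q2 to C2: 5 × $7 = $35
  Q3 to C2: 80 × $5 = $400
Total = 75 + 480 + 35 + 400 = $990.

990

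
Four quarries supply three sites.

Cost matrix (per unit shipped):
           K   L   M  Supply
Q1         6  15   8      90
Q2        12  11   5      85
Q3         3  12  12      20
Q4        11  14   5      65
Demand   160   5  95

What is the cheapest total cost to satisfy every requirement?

1680

A cheapest plan:
  Q1->K: 90 × 6 = 540
  Q2->L: 5 × 11 = 55
  Q2->M: 80 × 5 = 400
  Q3->K: 20 × 3 = 60
  Q4->K: 50 × 11 = 550
  Q4->M: 15 × 5 = 75
Total = 540 + 55 + 400 + 60 + 550 + 75 = 1680.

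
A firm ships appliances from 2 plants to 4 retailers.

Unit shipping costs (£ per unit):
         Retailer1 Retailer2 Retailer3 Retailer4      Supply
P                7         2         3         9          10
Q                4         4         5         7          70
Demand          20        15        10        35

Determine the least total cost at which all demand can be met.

415

An optimal shipping plan:
  P–Retailer2: 10 × £2 = £20
  Q–Retailer1: 20 × £4 = £80
  Q–Retailer2: 5 × £4 = £20
  Q–Retailer3: 10 × £5 = £50
  Q–Retailer4: 35 × £7 = £245
Total = 20 + 80 + 20 + 50 + 245 = £415.
(Supply check: P ships 10; Q ships 70.)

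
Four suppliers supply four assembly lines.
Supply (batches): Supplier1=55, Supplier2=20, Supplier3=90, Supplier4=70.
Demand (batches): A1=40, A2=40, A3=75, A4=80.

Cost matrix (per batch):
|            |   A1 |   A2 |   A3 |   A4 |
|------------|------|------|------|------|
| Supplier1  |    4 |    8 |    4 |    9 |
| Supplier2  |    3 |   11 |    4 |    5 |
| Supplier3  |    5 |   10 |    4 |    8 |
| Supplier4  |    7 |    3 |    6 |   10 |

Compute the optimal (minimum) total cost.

Optimal allocation:
  Supplier1->A1: 40 × 4 = 160
  Supplier1->A3: 15 × 4 = 60
  Supplier2->A4: 20 × 5 = 100
  Supplier3->A3: 60 × 4 = 240
  Supplier3->A4: 30 × 8 = 240
  Supplier4->A2: 40 × 3 = 120
  Supplier4->A4: 30 × 10 = 300
Total = 160 + 60 + 100 + 240 + 240 + 120 + 300 = 1220.
(Supply check: Supplier1 ships 55; Supplier2 ships 20; Supplier3 ships 90; Supplier4 ships 70.)

1220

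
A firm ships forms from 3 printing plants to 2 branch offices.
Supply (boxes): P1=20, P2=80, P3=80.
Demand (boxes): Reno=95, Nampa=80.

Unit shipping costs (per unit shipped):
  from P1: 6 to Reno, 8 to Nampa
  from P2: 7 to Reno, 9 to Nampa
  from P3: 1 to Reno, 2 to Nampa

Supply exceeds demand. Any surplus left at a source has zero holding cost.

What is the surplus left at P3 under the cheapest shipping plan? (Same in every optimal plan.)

Minimum-cost shipments:
  P1–Reno: 20 × 6 = 120
  P2–Reno: 75 × 7 = 525
  P3–Nampa: 80 × 2 = 160
Total cost = 805.
P3 ships 80 of its 80, leaving 0.

0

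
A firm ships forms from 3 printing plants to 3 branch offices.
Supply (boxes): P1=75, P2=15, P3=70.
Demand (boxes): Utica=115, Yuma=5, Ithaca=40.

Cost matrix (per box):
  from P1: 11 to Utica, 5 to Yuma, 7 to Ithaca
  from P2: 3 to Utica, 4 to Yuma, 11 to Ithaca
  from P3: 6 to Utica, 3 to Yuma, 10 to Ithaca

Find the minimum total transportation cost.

One minimum-cost allocation:
  P1–Utica: 30 boxes
  P1–Yuma: 5 boxes
  P1–Ithaca: 40 boxes
  P2–Utica: 15 boxes
  P3–Utica: 70 boxes
Total cost = 1100.

1100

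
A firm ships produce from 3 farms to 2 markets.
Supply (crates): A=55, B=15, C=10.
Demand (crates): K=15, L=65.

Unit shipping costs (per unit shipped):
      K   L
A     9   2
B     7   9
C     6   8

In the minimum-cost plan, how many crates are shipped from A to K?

Solving gives:
  A->L: 55 × 2 = 110
  B->K: 15 × 7 = 105
  C->L: 10 × 8 = 80
Total cost = 295.
The route A→K is not used.

0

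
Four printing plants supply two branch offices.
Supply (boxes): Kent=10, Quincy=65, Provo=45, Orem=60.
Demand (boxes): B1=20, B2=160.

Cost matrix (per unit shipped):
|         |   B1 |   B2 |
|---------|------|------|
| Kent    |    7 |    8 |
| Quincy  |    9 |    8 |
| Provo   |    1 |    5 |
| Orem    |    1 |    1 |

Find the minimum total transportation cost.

An optimal shipping plan:
  Kent to B2: 10 × 8 = 80
  Quincy to B2: 65 × 8 = 520
  Provo to B1: 20 × 1 = 20
  Provo to B2: 25 × 5 = 125
  Orem to B2: 60 × 1 = 60
Total = 80 + 520 + 20 + 125 + 60 = 805.

805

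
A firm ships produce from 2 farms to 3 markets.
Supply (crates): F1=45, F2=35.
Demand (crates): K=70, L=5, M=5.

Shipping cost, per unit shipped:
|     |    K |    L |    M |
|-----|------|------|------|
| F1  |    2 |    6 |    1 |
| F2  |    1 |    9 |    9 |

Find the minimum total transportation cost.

140

An optimal shipping plan:
  F1 to K: 35 × 2 = 70
  F1 to L: 5 × 6 = 30
  F1 to M: 5 × 1 = 5
  F2 to K: 35 × 1 = 35
Total = 70 + 30 + 5 + 35 = 140.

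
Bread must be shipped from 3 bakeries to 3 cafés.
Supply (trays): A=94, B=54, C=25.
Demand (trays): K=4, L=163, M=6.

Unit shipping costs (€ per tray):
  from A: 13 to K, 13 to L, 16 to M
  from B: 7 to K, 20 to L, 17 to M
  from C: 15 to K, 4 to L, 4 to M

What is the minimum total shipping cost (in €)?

2332

One minimum-cost allocation:
  A->L: 94 × €13 = €1222
  B->K: 4 × €7 = €28
  B->L: 44 × €20 = €880
  B->M: 6 × €17 = €102
  C->L: 25 × €4 = €100
Total = 1222 + 28 + 880 + 102 + 100 = €2332.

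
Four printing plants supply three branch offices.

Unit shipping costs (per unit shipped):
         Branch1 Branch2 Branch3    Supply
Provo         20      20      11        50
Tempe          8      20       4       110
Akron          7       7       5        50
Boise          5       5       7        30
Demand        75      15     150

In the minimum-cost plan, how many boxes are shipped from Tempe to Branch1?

10

Solving gives:
  Provo to Branch3: 50 × 11 = 550
  Tempe to Branch1: 10 × 8 = 80
  Tempe to Branch3: 100 × 4 = 400
  Akron to Branch1: 50 × 7 = 350
  Boise to Branch1: 15 × 5 = 75
  Boise to Branch2: 15 × 5 = 75
Total cost = 1530.
So Tempe→Branch1 carries 10 boxes.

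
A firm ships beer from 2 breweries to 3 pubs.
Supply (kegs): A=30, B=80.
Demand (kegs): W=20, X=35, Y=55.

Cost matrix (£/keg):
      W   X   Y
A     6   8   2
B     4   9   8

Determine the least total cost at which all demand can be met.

A cheapest plan:
  A to Y: 30 × £2 = £60
  B to W: 20 × £4 = £80
  B to X: 35 × £9 = £315
  B to Y: 25 × £8 = £200
Total = 60 + 80 + 315 + 200 = £655.

655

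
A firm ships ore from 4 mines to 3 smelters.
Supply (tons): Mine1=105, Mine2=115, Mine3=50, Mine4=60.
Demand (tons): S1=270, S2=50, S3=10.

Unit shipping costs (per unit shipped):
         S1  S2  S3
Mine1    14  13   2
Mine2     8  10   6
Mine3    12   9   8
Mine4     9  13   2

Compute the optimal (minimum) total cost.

3260

Optimal allocation:
  Mine1→S1: 95 × 14 = 1330
  Mine1→S3: 10 × 2 = 20
  Mine2→S1: 115 × 8 = 920
  Mine3→S2: 50 × 9 = 450
  Mine4→S1: 60 × 9 = 540
Total = 1330 + 20 + 920 + 450 + 540 = 3260.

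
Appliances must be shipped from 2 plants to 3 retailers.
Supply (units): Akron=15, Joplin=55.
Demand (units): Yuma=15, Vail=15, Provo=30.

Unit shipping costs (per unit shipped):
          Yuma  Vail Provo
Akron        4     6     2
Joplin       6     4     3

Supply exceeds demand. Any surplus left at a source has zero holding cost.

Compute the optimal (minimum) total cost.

210

A cheapest plan:
  Akron→Yuma: 15 × 4 = 60
  Joplin→Vail: 15 × 4 = 60
  Joplin→Provo: 30 × 3 = 90
Total = 60 + 60 + 90 = 210.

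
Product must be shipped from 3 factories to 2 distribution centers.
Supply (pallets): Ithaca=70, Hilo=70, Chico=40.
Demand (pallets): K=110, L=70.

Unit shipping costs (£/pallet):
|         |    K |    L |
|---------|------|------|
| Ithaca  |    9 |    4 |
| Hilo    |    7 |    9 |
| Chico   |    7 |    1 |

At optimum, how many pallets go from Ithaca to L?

30

Solving gives:
  Ithaca→K: 40 × £9 = £360
  Ithaca→L: 30 × £4 = £120
  Hilo→K: 70 × £7 = £490
  Chico→L: 40 × £1 = £40
Total cost = £1010.
So Ithaca→L carries 30 pallets.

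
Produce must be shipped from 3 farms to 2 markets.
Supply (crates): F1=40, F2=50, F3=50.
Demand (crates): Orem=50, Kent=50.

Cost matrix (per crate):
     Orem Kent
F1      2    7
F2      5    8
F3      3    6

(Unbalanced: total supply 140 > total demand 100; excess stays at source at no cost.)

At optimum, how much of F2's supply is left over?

40

An optimal plan:
  F1→Orem: 40 × 2 = 80
  F2→Orem: 10 × 5 = 50
  F3→Kent: 50 × 6 = 300
Total cost = 430.
F2 ships 10 of its 50, leaving 40.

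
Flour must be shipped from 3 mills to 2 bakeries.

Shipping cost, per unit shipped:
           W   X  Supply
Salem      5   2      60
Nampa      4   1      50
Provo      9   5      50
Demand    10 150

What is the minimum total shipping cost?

450

Optimal allocation:
  Salem->W: 10 × 5 = 50
  Salem->X: 50 × 2 = 100
  Nampa->X: 50 × 1 = 50
  Provo->X: 50 × 5 = 250
Total = 50 + 100 + 50 + 250 = 450.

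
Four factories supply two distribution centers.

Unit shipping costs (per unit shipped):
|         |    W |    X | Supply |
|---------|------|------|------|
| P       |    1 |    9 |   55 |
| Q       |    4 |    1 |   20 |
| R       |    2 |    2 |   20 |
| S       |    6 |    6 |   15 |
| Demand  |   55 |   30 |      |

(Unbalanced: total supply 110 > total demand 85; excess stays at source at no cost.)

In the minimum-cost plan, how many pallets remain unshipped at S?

Minimum-cost shipments:
  P to W: 55 × 1 = 55
  Q to X: 20 × 1 = 20
  R to X: 10 × 2 = 20
Total cost = 95.
S ships 0 of its 15, leaving 15.

15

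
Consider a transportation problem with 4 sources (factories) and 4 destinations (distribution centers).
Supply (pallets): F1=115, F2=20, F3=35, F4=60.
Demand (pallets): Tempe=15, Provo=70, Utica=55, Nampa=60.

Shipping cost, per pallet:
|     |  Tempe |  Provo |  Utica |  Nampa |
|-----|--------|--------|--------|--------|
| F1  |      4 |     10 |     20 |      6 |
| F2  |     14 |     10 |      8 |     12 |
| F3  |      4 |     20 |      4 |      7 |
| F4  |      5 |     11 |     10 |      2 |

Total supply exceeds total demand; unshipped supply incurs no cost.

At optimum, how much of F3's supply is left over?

Minimum-cost shipments:
  F1->Tempe: 15 × 4 = 60
  F1->Provo: 70 × 10 = 700
  F2->Utica: 20 × 8 = 160
  F3->Utica: 35 × 4 = 140
  F4->Nampa: 60 × 2 = 120
Total cost = 1180.
F3 ships 35 of its 35, leaving 0.

0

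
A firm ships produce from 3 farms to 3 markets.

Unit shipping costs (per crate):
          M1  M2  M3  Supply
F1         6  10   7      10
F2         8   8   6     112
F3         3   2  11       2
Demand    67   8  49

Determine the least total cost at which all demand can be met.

862

One minimum-cost allocation:
  F1–M1: 10 crates
  F2–M1: 57 crates
  F2–M2: 6 crates
  F2–M3: 49 crates
  F3–M2: 2 crates
Total cost = 862.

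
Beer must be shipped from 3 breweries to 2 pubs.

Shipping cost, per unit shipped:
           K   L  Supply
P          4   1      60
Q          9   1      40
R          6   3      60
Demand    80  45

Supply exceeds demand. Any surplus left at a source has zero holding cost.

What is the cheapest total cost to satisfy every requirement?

415

One minimum-cost allocation:
  P->K: 55 × 4 = 220
  P->L: 5 × 1 = 5
  Q->L: 40 × 1 = 40
  R->K: 25 × 6 = 150
Total = 220 + 5 + 40 + 150 = 415.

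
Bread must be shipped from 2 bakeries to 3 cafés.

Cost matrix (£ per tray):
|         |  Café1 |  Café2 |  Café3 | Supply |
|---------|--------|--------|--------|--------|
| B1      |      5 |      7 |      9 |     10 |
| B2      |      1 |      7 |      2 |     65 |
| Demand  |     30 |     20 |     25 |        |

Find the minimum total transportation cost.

A cheapest plan:
  B1→Café2: 10 trays
  B2→Café1: 30 trays
  B2→Café2: 10 trays
  B2→Café3: 25 trays
Total cost = £220.
(Supply check: B1 ships 10; B2 ships 65.)

220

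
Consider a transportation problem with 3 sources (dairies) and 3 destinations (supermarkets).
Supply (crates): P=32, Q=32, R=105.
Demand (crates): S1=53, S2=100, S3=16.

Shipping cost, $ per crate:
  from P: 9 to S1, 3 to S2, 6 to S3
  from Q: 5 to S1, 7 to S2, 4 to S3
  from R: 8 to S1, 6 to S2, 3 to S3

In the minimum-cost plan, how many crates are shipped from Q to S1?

Solving gives:
  P→S2: 32 × $3 = $96
  Q→S1: 32 × $5 = $160
  R→S1: 21 × $8 = $168
  R→S2: 68 × $6 = $408
  R→S3: 16 × $3 = $48
Total cost = $880.
So Q→S1 carries 32 crates.

32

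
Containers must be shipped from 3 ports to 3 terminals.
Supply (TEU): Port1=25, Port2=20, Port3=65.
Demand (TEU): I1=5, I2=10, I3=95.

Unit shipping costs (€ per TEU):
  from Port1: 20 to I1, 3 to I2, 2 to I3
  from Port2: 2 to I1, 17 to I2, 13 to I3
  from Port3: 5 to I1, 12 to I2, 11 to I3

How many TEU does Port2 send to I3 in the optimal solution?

15

The minimum-cost plan:
  Port1→I3: 25 × €2 = €50
  Port2→I1: 5 × €2 = €10
  Port2→I3: 15 × €13 = €195
  Port3→I2: 10 × €12 = €120
  Port3→I3: 55 × €11 = €605
Total cost = €980.
So Port2→I3 carries 15 TEU.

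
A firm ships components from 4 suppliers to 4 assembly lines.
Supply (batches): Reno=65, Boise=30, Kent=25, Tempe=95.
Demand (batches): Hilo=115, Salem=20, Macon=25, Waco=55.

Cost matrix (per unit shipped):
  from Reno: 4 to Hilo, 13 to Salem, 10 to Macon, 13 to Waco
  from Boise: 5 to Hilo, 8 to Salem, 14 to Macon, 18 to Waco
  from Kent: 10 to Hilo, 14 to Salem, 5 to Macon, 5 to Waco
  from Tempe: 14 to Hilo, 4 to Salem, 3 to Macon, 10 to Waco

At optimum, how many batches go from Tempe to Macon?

25

Solving gives:
  Reno->Hilo: 65 × 4 = 260
  Boise->Hilo: 30 × 5 = 150
  Kent->Waco: 25 × 5 = 125
  Tempe->Hilo: 20 × 14 = 280
  Tempe->Salem: 20 × 4 = 80
  Tempe->Macon: 25 × 3 = 75
  Tempe->Waco: 30 × 10 = 300
Total cost = 1270.
So Tempe→Macon carries 25 batches.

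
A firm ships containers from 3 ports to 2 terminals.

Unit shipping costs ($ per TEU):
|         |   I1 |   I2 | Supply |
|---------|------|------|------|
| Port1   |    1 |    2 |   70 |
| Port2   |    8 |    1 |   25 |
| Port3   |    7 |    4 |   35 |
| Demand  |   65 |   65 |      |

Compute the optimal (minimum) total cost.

An optimal shipping plan:
  Port1->I1: 65 TEU
  Port1->I2: 5 TEU
  Port2->I2: 25 TEU
  Port3->I2: 35 TEU
Total cost = $240.

240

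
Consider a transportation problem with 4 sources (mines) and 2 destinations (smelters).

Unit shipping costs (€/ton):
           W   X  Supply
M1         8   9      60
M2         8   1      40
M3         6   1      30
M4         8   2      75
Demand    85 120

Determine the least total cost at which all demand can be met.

825

One minimum-cost allocation:
  M1->W: 60 × €8 = €480
  M2->X: 40 × €1 = €40
  M3->W: 25 × €6 = €150
  M3->X: 5 × €1 = €5
  M4->X: 75 × €2 = €150
Total = 480 + 40 + 150 + 5 + 150 = €825.
(Supply check: M1 ships 60; M2 ships 40; M3 ships 30; M4 ships 75.)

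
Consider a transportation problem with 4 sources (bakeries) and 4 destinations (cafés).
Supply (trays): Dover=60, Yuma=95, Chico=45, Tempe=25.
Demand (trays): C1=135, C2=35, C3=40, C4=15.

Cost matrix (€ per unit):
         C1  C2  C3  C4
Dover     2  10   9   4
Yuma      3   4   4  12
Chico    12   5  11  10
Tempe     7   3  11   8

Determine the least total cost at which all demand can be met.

900

A cheapest plan:
  Dover–C1: 60 × €2 = €120
  Yuma–C1: 55 × €3 = €165
  Yuma–C3: 40 × €4 = €160
  Chico–C2: 35 × €5 = €175
  Chico–C4: 10 × €10 = €100
  Tempe–C1: 20 × €7 = €140
  Tempe–C4: 5 × €8 = €40
Total = 120 + 165 + 160 + 175 + 100 + 140 + 40 = €900.
(Supply check: Dover ships 60; Yuma ships 95; Chico ships 45; Tempe ships 25.)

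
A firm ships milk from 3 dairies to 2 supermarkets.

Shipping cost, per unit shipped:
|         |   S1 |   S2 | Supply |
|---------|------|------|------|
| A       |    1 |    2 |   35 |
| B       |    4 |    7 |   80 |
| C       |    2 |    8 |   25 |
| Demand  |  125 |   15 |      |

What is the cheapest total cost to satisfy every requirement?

A cheapest plan:
  A->S1: 20 crates
  A->S2: 15 crates
  B->S1: 80 crates
  C->S1: 25 crates
Total cost = 420.
(Supply check: A ships 35; B ships 80; C ships 25.)

420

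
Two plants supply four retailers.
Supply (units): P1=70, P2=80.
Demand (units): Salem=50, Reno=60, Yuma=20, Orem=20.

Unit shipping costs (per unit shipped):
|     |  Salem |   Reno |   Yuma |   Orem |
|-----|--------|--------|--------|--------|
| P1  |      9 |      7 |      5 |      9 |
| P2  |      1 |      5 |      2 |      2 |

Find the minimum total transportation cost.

580

A cheapest plan:
  P1 to Reno: 60 × 7 = 420
  P1 to Yuma: 10 × 5 = 50
  P2 to Salem: 50 × 1 = 50
  P2 to Yuma: 10 × 2 = 20
  P2 to Orem: 20 × 2 = 40
Total = 420 + 50 + 50 + 20 + 40 = 580.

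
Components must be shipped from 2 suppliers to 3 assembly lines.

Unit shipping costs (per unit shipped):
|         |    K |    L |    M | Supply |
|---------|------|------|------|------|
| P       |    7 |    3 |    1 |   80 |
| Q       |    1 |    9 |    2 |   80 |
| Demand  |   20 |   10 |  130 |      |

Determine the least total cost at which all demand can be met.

240

Optimal allocation:
  P→L: 10 × 3 = 30
  P→M: 70 × 1 = 70
  Q→K: 20 × 1 = 20
  Q→M: 60 × 2 = 120
Total = 30 + 70 + 20 + 120 = 240.
(Supply check: P ships 80; Q ships 80.)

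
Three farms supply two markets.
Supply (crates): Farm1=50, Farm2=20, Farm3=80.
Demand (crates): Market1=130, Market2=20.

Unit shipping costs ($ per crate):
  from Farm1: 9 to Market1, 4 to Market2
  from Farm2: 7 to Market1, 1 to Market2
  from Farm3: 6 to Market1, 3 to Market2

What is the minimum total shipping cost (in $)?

950

A cheapest plan:
  Farm1–Market1: 50 × $9 = $450
  Farm2–Market2: 20 × $1 = $20
  Farm3–Market1: 80 × $6 = $480
Total = 450 + 20 + 480 = $950.
(Supply check: Farm1 ships 50; Farm2 ships 20; Farm3 ships 80.)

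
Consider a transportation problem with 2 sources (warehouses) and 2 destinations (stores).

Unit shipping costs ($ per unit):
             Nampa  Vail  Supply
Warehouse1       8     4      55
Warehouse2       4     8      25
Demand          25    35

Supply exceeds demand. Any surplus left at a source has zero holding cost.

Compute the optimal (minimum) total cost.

240

An optimal shipping plan:
  Warehouse1 to Vail: 35 × $4 = $140
  Warehouse2 to Nampa: 25 × $4 = $100
Total = 140 + 100 = $240.
(Supply check: Warehouse1 ships 35; Warehouse2 ships 25.)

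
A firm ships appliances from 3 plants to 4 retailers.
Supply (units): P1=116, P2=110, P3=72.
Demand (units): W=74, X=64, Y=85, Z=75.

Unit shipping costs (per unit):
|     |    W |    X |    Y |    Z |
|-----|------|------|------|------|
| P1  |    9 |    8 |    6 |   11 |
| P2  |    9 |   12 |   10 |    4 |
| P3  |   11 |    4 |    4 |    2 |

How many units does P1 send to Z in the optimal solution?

Solving gives:
  P1→W: 31 × 9 = 279
  P1→Y: 85 × 6 = 510
  P2→W: 43 × 9 = 387
  P2→Z: 67 × 4 = 268
  P3→X: 64 × 4 = 256
  P3→Z: 8 × 2 = 16
Total cost = 1716.
The route P1→Z is not used.

0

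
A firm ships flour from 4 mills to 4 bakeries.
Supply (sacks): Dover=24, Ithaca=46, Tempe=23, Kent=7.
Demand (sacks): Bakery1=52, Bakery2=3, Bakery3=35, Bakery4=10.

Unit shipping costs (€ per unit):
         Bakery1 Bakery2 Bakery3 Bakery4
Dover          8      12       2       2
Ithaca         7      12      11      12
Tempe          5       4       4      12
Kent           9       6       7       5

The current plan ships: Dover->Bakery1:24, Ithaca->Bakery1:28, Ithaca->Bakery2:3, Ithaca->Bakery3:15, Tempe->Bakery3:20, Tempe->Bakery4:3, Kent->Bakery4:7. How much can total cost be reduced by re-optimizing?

237

Current plan cost = 24·8 + 28·7 + 3·12 + 15·11 + 20·4 + 3·12 + 7·5 = €740.
Optimal plan:
  Dover–Bakery3: 21 × €2 = €42
  Dover–Bakery4: 3 × €2 = €6
  Ithaca–Bakery1: 46 × €7 = €322
  Tempe–Bakery1: 6 × €5 = €30
  Tempe–Bakery2: 3 × €4 = €12
  Tempe–Bakery3: 14 × €4 = €56
  Kent–Bakery4: 7 × €5 = €35
Optimal cost = €503.
Saving = 740 − 503 = €237.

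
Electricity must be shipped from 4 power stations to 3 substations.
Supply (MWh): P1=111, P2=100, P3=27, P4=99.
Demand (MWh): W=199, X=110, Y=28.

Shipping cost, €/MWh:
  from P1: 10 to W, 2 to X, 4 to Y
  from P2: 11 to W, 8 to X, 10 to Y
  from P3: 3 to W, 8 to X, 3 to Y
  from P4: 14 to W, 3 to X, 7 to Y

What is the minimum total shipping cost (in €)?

An optimal shipping plan:
  P1->W: 72 × €10 = €720
  P1->X: 11 × €2 = €22
  P1->Y: 28 × €4 = €112
  P2->W: 100 × €11 = €1100
  P3->W: 27 × €3 = €81
  P4->X: 99 × €3 = €297
Total = 720 + 22 + 112 + 1100 + 81 + 297 = €2332.

2332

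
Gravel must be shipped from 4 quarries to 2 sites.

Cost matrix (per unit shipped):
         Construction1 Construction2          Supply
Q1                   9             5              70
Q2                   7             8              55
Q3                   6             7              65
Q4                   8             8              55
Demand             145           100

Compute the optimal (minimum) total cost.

1565

One minimum-cost allocation:
  Q1->Construction2: 70 × 5 = 350
  Q2->Construction1: 55 × 7 = 385
  Q3->Construction1: 65 × 6 = 390
  Q4->Construction1: 25 × 8 = 200
  Q4->Construction2: 30 × 8 = 240
Total = 350 + 385 + 390 + 200 + 240 = 1565.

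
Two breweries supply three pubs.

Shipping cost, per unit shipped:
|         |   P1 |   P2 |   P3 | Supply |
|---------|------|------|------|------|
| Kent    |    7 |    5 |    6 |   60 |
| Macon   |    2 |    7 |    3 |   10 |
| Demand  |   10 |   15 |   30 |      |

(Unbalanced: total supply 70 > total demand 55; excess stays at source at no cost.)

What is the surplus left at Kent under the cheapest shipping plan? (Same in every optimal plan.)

Minimum-cost shipments:
  Kent–P2: 15 kegs
  Kent–P3: 30 kegs
  Macon–P1: 10 kegs
Total cost = 275.
Kent ships 45 of its 60, leaving 15.

15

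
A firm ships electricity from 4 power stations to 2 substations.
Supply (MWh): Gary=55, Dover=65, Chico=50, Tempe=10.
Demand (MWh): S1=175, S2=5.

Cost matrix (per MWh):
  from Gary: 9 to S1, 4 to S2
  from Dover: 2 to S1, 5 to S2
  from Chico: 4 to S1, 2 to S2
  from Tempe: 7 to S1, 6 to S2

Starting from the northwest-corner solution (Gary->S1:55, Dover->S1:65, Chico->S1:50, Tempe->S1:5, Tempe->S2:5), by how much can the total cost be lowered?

20

Current plan cost = 55·9 + 65·2 + 50·4 + 5·7 + 5·6 = 890.
Optimal plan:
  Gary->S1: 50 × 9 = 450
  Gary->S2: 5 × 4 = 20
  Dover->S1: 65 × 2 = 130
  Chico->S1: 50 × 4 = 200
  Tempe->S1: 10 × 7 = 70
Optimal cost = 870.
Saving = 890 − 870 = 20.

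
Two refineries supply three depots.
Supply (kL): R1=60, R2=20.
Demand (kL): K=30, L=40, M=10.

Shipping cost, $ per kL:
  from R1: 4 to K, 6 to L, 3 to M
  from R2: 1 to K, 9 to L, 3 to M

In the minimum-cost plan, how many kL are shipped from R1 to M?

10

The minimum-cost plan:
  R1 to K: 10 × $4 = $40
  R1 to L: 40 × $6 = $240
  R1 to M: 10 × $3 = $30
  R2 to K: 20 × $1 = $20
Total cost = $330.
So R1→M carries 10 kL.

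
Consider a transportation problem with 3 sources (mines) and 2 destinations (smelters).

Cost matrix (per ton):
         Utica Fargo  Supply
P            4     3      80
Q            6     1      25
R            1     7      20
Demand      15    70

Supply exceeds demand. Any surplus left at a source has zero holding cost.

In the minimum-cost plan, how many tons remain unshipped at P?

35

Minimum-cost shipments:
  P→Fargo: 45 tons
  Q→Fargo: 25 tons
  R→Utica: 15 tons
Total cost = 175.
P ships 45 of its 80, leaving 35.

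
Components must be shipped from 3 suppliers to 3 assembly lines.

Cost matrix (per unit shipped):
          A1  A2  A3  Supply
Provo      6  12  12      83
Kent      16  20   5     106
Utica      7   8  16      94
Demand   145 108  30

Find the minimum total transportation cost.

2672

One minimum-cost allocation:
  Provo→A1: 83 × 6 = 498
  Kent→A1: 62 × 16 = 992
  Kent→A2: 14 × 20 = 280
  Kent→A3: 30 × 5 = 150
  Utica→A2: 94 × 8 = 752
Total = 498 + 992 + 280 + 150 + 752 = 2672.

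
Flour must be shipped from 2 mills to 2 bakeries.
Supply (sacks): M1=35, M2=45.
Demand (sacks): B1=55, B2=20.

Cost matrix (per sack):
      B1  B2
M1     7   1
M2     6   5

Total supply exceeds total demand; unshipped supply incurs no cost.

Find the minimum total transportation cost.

360

Optimal allocation:
  M1–B1: 10 sacks
  M1–B2: 20 sacks
  M2–B1: 45 sacks
Total cost = 360.
(Supply check: M1 ships 30; M2 ships 45.)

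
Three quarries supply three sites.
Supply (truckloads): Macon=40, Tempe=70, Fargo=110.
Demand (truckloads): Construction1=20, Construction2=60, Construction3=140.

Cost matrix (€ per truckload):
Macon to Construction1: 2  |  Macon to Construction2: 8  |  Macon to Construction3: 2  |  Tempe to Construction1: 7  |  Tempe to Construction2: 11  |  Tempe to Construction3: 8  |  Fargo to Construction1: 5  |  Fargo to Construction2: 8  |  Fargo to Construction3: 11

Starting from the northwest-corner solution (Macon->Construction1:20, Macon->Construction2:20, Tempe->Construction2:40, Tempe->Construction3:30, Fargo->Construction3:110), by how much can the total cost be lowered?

Current plan cost = 20·2 + 20·8 + 40·11 + 30·8 + 110·11 = €2090.
Optimal plan:
  Macon–Construction3: 40 truckloads
  Tempe–Construction3: 70 truckloads
  Fargo–Construction1: 20 truckloads
  Fargo–Construction2: 60 truckloads
  Fargo–Construction3: 30 truckloads
Optimal cost = €1550.
Saving = 2090 − 1550 = €540.

540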